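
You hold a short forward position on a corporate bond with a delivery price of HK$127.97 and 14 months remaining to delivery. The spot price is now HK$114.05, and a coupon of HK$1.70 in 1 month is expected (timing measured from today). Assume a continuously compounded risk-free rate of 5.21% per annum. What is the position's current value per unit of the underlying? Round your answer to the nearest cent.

PV(remaining coupons) I = 1.70·e^(−0.0521·1/12) = 1.6926
Current forward F = (S − I)·e^(rT) = (114.05 − 1.6926)·e^(0.0521·14/12) = 112.3574 × 1.062669 = 119.3987
Value (long) = (F − K)·e^(−rT) = (119.3987 − 127.97) × 0.941027 = -8.0658
Short position value = −(long value) = HK$8.07

HK$8.07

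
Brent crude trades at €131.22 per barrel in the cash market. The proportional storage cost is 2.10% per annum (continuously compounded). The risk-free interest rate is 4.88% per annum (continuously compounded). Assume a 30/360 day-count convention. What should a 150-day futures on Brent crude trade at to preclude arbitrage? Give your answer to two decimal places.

€135.09 per barrel

Net carry = r + u − y = 0.0488 + 0.0210 − 0.0000 = 0.0698
F = S·e^((r+u−y)T) = 131.22 · e^(0.0698 × 150/360) = 131.22 · e^0.029083
= 131.22 × 1.029510 = €135.09 per barrel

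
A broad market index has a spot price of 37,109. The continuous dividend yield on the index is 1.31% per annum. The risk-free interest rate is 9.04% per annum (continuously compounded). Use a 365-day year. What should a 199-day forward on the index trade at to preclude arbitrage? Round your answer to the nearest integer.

38,706

F = S·e^((r − q)T) = 37109 · e^((0.0904 − 0.0131) × 199/365)
= 37109 · e^0.042144 = 37109 × 1.043045
F = 38,706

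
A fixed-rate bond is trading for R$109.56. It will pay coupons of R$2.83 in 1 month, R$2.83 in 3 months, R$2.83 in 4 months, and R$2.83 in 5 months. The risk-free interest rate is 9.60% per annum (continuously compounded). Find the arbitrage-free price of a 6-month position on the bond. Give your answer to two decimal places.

PV(coupons) I = 2.83·e^(−0.0960·1/12) + 2.83·e^(−0.0960·3/12) + 2.83·e^(−0.0960·4/12) + 2.83·e^(−0.0960·5/12)
I = 2.8075 + 2.7629 + 2.7409 + 2.7190 = 11.0303
F = (S − I)·e^(rT) = (109.56 − 11.0303) · e^(0.0960·6/12)
= 98.5297 · e^0.048000 = 98.5297 × 1.049171 = R$103.37

R$103.37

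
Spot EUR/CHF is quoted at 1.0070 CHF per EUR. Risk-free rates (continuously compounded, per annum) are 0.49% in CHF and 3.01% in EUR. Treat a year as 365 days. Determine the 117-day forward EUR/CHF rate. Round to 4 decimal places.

F = S·e^((r_CHF − r_EUR)T) = 1.0070 · e^((0.0049 − 0.0301) × 117/365)
= 1.0070 · e^-0.008078 = 1.0070 × 0.991955
F = 0.9989 CHF per EUR

0.9989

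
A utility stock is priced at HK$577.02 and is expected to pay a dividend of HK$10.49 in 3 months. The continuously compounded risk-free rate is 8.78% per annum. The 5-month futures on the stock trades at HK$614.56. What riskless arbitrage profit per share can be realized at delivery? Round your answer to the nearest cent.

HK$26.68 per share

PV(dividends) I = 10.49·e^(−0.0878·3/12) = 10.2623
Fair futures F* = (S − I)·e^(rT) = (577.02 − 10.2623)·e^0.036583 = 566.7577 × 1.037260 = 587.8751
Market HK$614.56 > fair 587.8751: forward overpriced → cash-and-carry (borrow at r, buy the stock and collect the dividends, short the forward).
Profit at T = |F_mkt − F*| = |614.56 − 587.8751| = HK$26.68 per share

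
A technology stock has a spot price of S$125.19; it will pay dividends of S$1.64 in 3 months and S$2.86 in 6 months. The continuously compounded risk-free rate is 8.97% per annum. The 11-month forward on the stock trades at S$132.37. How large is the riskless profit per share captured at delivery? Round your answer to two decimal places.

S$1.16 per share

PV(dividends) I = 1.64·e^(−0.0897·3/12) + 2.86·e^(−0.0897·6/12) = 4.3382
Fair forward F* = (S − I)·e^(rT) = (125.19 − 4.3382)·e^0.082225 = 120.8518 × 1.085700 = 131.2088
Market S$132.37 > fair 131.2088: forward overpriced → cash-and-carry (borrow at r, buy the stock and collect the dividends, short the forward).
Profit at T = |F_mkt − F*| = |132.37 − 131.2088| = S$1.16 per share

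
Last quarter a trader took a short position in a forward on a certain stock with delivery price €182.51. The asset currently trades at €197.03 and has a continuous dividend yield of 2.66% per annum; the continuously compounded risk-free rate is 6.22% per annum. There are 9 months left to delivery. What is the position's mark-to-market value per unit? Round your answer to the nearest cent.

Current fair forward for the remaining 9 months: F = S·e^((r − q)·T), (r − q) = 0.0622 − 0.0266 = 0.0356
F = 197.03 · e^(0.0356 × 9/12) = 197.03 × 1.027060 = 202.3616
Value of long forward = (F − K)·e^(−rT) = (202.3616 − 182.51) · e^(−0.0622·9/12)
= 19.8516 × 0.954421 = 18.95
Short position value = −(long value) = -€18.95

-€18.95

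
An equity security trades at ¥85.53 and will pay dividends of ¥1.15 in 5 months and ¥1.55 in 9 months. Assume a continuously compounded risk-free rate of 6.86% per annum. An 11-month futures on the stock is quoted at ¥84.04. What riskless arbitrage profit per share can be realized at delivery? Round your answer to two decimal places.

¥4.28 per share

PV(dividends) I = 1.15·e^(−0.0686·5/12) + 1.55·e^(−0.0686·9/12) = 2.5899
Fair futures F* = (S − I)·e^(rT) = (85.53 − 2.5899)·e^0.062883 = 82.9401 × 1.064902 = 88.3231
Market ¥84.04 < fair 88.3231: forward underpriced → reverse cash-and-carry (short the stock, invest proceeds at r, pay the dividends, go long the forward).
Profit at T = |F_mkt − F*| = |84.04 − 88.3231| = ¥4.28 per share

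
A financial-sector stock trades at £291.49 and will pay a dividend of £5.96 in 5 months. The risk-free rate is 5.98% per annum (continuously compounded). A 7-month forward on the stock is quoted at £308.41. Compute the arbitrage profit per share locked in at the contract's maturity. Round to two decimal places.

PV(dividends) I = 5.96·e^(−0.0598·5/12) = 5.8133
Fair forward F* = (S − I)·e^(rT) = (291.49 − 5.8133)·e^0.034883 = 285.6767 × 1.035499 = 295.8179
Market £308.41 > fair 295.8179: forward overpriced → cash-and-carry (borrow at r, buy the stock and collect the dividends, short the forward).
Profit at T = |F_mkt − F*| = |308.41 − 295.8179| = £12.59 per share

£12.59 per share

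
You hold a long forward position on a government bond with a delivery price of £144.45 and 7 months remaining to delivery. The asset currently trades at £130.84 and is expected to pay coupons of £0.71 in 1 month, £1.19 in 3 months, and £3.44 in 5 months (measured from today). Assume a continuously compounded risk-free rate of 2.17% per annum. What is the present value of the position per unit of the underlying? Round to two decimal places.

-£17.09

PV(remaining coupons) I = 0.71·e^(−0.0217·1/12) + 1.19·e^(−0.0217·3/12) + 3.44·e^(−0.0217·5/12) = 5.3013
Current forward F = (S − I)·e^(rT) = (130.84 − 5.3013)·e^(0.0217·7/12) = 125.5387 × 1.012739 = 127.1379
Value (long) = (F − K)·e^(−rT) = (127.1379 − 144.45) × 0.987421 = -17.0943
Value = -£17.09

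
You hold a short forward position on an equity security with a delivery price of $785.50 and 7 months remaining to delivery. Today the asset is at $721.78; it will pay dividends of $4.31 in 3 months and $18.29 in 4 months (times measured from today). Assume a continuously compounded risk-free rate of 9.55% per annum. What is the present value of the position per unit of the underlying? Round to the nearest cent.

$43.08

PV(remaining dividends) I = 4.31·e^(−0.0955·3/12) + 18.29·e^(−0.0955·4/12) = 21.9253
Current forward F = (S − I)·e^(rT) = (721.78 − 21.9253)·e^(0.0955·7/12) = 699.8547 × 1.057289 = 739.9487
Value (long) = (F − K)·e^(−rT) = (739.9487 − 785.50) × 0.945815 = -43.0831
Short position value = −(long value) = $43.08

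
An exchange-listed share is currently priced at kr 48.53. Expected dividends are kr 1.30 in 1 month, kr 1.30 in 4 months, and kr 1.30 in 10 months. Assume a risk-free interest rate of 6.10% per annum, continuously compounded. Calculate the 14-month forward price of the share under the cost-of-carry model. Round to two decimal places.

kr 48.03

PV(dividends) I = 1.30·e^(−0.0610·1/12) + 1.30·e^(−0.0610·4/12) + 1.30·e^(−0.0610·10/12)
I = 1.2934 + 1.2738 + 1.2356 = 3.8028
F = (S − I)·e^(rT) = (48.53 − 3.8028) · e^(0.0610·14/12)
= 44.7272 · e^0.071167 = 44.7272 × 1.073761 = kr 48.03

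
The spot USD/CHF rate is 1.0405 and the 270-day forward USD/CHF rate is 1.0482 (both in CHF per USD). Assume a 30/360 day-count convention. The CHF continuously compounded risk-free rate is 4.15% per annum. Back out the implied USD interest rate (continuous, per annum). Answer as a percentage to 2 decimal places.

F = S·e^((r_CHF − r_USD)T) ⇒ r_USD = r_CHF − ln(F/S)/T
ln(1.0482/1.0405) = 0.007373; /(270/360) = 0.009831
r_USD = 0.0415 − 0.009831 = 0.031669
r_USD = 3.17%

3.17%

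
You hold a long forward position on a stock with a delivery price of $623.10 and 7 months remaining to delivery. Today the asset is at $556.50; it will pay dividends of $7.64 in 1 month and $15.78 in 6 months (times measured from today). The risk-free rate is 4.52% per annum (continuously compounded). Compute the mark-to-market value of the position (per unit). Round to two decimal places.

-$73.42

PV(remaining dividends) I = 7.64·e^(−0.0452·1/12) + 15.78·e^(−0.0452·6/12) = 23.0386
Current forward F = (S − I)·e^(rT) = (556.50 − 23.0386)·e^(0.0452·7/12) = 533.4614 × 1.026717 = 547.7139
Value (long) = (F − K)·e^(−rT) = (547.7139 − 623.10) × 0.973978 = -73.4244
Value = -$73.42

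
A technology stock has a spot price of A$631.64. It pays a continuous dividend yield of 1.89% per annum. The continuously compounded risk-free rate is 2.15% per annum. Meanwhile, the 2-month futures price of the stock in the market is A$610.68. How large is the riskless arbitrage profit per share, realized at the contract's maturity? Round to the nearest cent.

A$21.23 per share

Fair futures: F* = S·e^(carry·T), with carry = (r − q) = 0.0215 − 0.0189 = 0.0026
F* = 631.64 · e^(0.0026 × 2/12) = 631.64 · e^0.000433 = 631.64 × 1.000433 = A$631.9135
Market A$610.68 < fair A$631.9135: forward underpriced → reverse cash-and-carry (short spot, go long the forward).
At maturity, profit = |F_mkt − F*| = |610.68 − 631.9135| = A$21.23 per share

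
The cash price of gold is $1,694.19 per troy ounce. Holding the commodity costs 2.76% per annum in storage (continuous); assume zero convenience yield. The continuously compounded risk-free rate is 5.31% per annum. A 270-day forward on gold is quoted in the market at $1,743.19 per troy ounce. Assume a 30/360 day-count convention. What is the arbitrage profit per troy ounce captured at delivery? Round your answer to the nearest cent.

Fair forward: F* = S·e^(carry·T), with carry = (r + u) = 0.0531 + 0.0276 = 0.0807
F* = 1694.19 · e^(0.0807 × 270/360) = 1694.19 · e^0.06052500 = 1694.19 × 1.06239416 = $1799.8976
Market $1743.19 < fair $1799.8976: forward underpriced → reverse cash-and-carry (short spot, go long the forward).
At maturity, profit = |F_mkt − F*| = |1743.19 − 1799.8976| = $56.71 per troy ounce

$56.71 per troy ounce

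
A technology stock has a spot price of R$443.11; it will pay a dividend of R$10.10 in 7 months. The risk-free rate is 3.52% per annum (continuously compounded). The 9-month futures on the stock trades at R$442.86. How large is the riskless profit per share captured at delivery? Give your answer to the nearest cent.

R$1.94 per share

PV(dividends) I = 10.10·e^(−0.0352·7/12) = 9.8947
Fair futures F* = (S − I)·e^(rT) = (443.11 − 9.8947)·e^0.026400 = 433.2153 × 1.026752 = 444.8047
Market R$442.86 < fair 444.8047: forward underpriced → reverse cash-and-carry (short the stock, invest proceeds at r, pay the dividends, go long the forward).
Profit at T = |F_mkt − F*| = |442.86 − 444.8047| = R$1.94 per share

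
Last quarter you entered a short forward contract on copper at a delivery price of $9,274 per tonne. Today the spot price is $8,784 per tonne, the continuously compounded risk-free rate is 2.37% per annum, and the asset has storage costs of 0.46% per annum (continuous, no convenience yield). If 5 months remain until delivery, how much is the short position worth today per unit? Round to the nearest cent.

$382.02 per tonne

Current fair forward for the remaining 5 months: F = S·e^((r + u)·T), (r + u) = 0.0237 + 0.0046 = 0.0283
F = 8784 · e^(0.0283 × 5/12) = 8784 × 1.01186146 = 8888.1911
Value of long forward = (F − K)·e^(−rT) = (8888.1911 − 9274) · e^(−0.0237·5/12)
= -385.8089 × 0.99017360 = -382.02
Short position value = −(long value) = $382.02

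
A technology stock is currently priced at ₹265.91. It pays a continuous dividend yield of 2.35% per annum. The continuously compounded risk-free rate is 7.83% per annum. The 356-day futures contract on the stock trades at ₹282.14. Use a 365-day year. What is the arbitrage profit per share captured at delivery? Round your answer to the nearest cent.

₹1.63 per share

Fair futures: F* = S·e^(carry·T), with carry = (r − q) = 0.0783 − 0.0235 = 0.0548
F* = 265.91 · e^(0.0548 × 356/365) = 265.91 · e^0.053449 = 265.91 × 1.054903 = ₹280.5093
Market ₹282.14 > fair ₹280.5093: forward overpriced → cash-and-carry (buy spot, short the forward).
At maturity, profit = |F_mkt − F*| = |282.14 − 280.5093| = ₹1.63 per share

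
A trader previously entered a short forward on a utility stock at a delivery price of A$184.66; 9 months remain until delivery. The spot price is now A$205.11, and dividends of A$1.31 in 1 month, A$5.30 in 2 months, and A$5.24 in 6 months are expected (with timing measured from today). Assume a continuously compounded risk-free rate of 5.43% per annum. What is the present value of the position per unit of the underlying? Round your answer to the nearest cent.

-A$16.16

PV(remaining dividends) I = 1.31·e^(−0.0543·1/12) + 5.30·e^(−0.0543·2/12) + 5.24·e^(−0.0543·6/12) = 11.6560
Current forward F = (S − I)·e^(rT) = (205.11 − 11.6560)·e^(0.0543·9/12) = 193.4540 × 1.041566 = 201.4951
Value (long) = (F − K)·e^(−rT) = (201.4951 − 184.66) × 0.960093 = 16.1633
Short position value = −(long value) = -A$16.16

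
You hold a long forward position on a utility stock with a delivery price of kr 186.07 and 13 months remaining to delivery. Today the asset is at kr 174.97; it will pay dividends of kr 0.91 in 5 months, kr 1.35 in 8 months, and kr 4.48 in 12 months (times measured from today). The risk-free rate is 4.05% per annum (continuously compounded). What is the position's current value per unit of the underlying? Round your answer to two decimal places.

PV(remaining dividends) I = 0.91·e^(−0.0405·5/12) + 1.35·e^(−0.0405·8/12) + 4.48·e^(−0.0405·12/12) = 6.5110
Current forward F = (S − I)·e^(rT) = (174.97 − 6.5110)·e^(0.0405·13/12) = 168.4590 × 1.044852 = 176.0147
Value (long) = (F − K)·e^(−rT) = (176.0147 − 186.07) × 0.957074 = -9.6237
Value = -kr 9.62

-kr 9.62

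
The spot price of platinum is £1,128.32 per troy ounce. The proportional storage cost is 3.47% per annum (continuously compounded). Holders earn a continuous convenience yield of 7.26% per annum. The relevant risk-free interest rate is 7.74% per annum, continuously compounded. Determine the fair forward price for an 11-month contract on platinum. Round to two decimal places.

£1,169.92 per troy ounce

Net carry = r + u − y = 0.0774 + 0.0347 − 0.0726 = 0.0395
F = S·e^((r+u−y)T) = 1128.32 · e^(0.0395 × 11/12) = 1128.32 · e^0.03620833
= 1128.32 × 1.03687184 = £1,169.92 per troy ounce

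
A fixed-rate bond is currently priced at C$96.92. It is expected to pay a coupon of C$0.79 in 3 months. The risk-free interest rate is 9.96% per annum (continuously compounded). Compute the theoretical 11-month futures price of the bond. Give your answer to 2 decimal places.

C$105.34

PV(coupons) I = 0.79·e^(−0.0996·3/12)
I = 0.7706
F = (S − I)·e^(rT) = (96.92 − 0.7706) · e^(0.0996·11/12)
= 96.1494 · e^0.091300 = 96.1494 × 1.095598 = C$105.34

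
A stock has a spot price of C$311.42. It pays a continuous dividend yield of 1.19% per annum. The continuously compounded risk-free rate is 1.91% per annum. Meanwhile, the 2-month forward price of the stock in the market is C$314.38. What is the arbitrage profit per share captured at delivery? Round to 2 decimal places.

Fair forward: F* = S·e^(carry·T), with carry = (r − q) = 0.0191 − 0.0119 = 0.0072
F* = 311.42 · e^(0.0072 × 2/12) = 311.42 · e^0.001200 = 311.42 × 1.001201 = C$311.7940
Market C$314.38 > fair C$311.7940: forward overpriced → cash-and-carry (buy spot, short the forward).
At maturity, profit = |F_mkt − F*| = |314.38 − 311.7940| = C$2.59 per share

C$2.59 per share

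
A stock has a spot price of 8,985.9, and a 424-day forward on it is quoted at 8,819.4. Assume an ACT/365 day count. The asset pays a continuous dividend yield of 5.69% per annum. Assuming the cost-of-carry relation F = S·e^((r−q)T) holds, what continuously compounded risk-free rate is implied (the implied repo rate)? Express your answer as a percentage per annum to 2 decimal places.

4.08%

From F = S·e^((r−q)T): (r − q) = ln(F/S)/T
ln(8819.4/8985.9) = ln(0.981471) = -0.018703
(r − q) = -0.018703 / (424/365) = -0.016100
r = ln(F/S)/T + q = -0.016100 + 0.0569 = 0.040800
r = 4.08%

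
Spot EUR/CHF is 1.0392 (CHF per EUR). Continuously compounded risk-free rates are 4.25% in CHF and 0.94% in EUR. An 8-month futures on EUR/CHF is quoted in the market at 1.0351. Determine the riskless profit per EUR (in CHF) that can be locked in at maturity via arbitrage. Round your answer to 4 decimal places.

0.0273 per EUR (in CHF)

Fair futures: F* = S·e^(carry·T), with carry = (r_CHF − r_EUR) = 0.0425 − 0.0094 = 0.0331
F* = 1.0392 · e^(0.0331 × 8/12) = 1.0392 · e^0.022067 = 1.0392 × 1.022312 = 1.0624
Market 1.0351 < fair 1.0624: forward underpriced → reverse cash-and-carry (short spot, go long the forward).
At maturity, profit = |F_mkt − F*| = |1.0351 − 1.0624| = 0.0273 per EUR (in CHF)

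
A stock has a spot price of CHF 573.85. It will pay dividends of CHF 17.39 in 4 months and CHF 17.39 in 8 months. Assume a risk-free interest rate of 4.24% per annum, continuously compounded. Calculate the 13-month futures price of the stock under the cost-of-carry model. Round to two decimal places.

PV(dividends) I = 17.39·e^(−0.0424·4/12) + 17.39·e^(−0.0424·8/12)
I = 17.1460 + 16.9053 = 34.0513
F = (S − I)·e^(rT) = (573.85 − 34.0513) · e^(0.0424·13/12)
= 539.7987 · e^0.045933 = 539.7987 × 1.047004 = CHF 565.17

CHF 565.17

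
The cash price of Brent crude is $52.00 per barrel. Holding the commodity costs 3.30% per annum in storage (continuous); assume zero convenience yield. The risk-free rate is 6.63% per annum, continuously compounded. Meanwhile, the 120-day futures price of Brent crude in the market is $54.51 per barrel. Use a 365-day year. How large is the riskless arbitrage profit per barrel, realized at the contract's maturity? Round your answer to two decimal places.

Fair futures: F* = S·e^(carry·T), with carry = (r + u) = 0.0663 + 0.0330 = 0.0993
F* = 52.00 · e^(0.0993 × 120/365) = 52.00 · e^0.032647 = 52.00 × 1.033186 = $53.7257
Market $54.51 > fair $53.7257: forward overpriced → cash-and-carry (buy spot, short the forward).
At maturity, profit = |F_mkt − F*| = |54.51 − 53.7257| = $0.78 per barrel

$0.78 per barrel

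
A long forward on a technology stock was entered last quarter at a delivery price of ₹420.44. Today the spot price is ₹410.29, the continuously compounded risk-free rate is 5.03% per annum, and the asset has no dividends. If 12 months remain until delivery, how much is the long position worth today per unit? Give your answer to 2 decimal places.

₹10.48

Current fair forward for the remaining 12 months: F = S·e^(r·T), r = 0.0503
F = 410.29 · e^(0.0503 × 12/12) = 410.29 × 1.051587 = 431.4556
Value of long forward = (F − K)·e^(−rT) = (431.4556 − 420.44) · e^(−0.0503·12/12)
= 11.0156 × 0.950944 = 10.48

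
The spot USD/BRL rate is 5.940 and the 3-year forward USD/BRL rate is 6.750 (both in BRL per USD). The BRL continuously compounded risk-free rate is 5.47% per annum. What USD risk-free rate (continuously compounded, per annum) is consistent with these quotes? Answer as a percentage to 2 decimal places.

1.21%

F = S·e^((r_BRL − r_USD)T) ⇒ r_USD = r_BRL − ln(F/S)/T
ln(6.750/5.940) = 0.127833; /(3) = 0.042611
r_USD = 0.0547 − 0.042611 = 0.012089
r_USD = 1.21%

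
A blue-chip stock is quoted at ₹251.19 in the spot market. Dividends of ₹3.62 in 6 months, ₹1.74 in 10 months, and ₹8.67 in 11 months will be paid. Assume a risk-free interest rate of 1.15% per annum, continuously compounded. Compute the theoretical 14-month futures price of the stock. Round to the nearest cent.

PV(dividends) I = 3.62·e^(−0.0115·6/12) + 1.74·e^(−0.0115·10/12) + 8.67·e^(−0.0115·11/12)
I = 3.5992 + 1.7234 + 8.5791 = 13.9017
F = (S − I)·e^(rT) = (251.19 − 13.9017) · e^(0.0115·14/12)
= 237.2883 · e^0.013417 = 237.2883 × 1.013507 = ₹240.49

₹240.49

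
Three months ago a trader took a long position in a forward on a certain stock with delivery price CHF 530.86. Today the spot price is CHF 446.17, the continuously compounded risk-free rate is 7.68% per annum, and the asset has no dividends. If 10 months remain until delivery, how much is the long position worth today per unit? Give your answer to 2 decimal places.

Current fair forward for the remaining 10 months: F = S·e^(r·T), r = 0.0768
F = 446.17 · e^(0.0768 × 10/12) = 446.17 × 1.066092 = 475.6583
Value of long forward = (F − K)·e^(−rT) = (475.6583 − 530.86) · e^(−0.0768·10/12)
= -55.2017 × 0.938005 = -51.78

-CHF 51.78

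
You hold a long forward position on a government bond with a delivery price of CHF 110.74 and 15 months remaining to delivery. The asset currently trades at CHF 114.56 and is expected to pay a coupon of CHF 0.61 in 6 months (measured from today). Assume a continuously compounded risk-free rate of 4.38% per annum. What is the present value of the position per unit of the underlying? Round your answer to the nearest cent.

CHF 9.12

PV(remaining coupons) I = 0.61·e^(−0.0438·6/12) = 0.5968
Current forward F = (S − I)·e^(rT) = (114.56 − 0.5968)·e^(0.0438·15/12) = 113.9632 × 1.056277 = 120.3767
Value (long) = (F − K)·e^(−rT) = (120.3767 − 110.74) × 0.946722 = 9.1233
Value = CHF 9.12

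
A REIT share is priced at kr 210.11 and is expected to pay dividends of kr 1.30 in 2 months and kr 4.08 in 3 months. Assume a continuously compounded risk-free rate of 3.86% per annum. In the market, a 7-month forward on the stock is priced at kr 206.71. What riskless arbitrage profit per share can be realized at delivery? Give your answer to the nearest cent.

PV(dividends) I = 1.30·e^(−0.0386·2/12) + 4.08·e^(−0.0386·3/12) = 5.3325
Fair forward F* = (S − I)·e^(rT) = (210.11 − 5.3325)·e^0.022517 = 204.7775 × 1.022772 = 209.4407
Market kr 206.71 < fair 209.4407: forward underpriced → reverse cash-and-carry (short the stock, invest proceeds at r, pay the dividends, go long the forward).
Profit at T = |F_mkt − F*| = |206.71 − 209.4407| = kr 2.73 per share

kr 2.73 per share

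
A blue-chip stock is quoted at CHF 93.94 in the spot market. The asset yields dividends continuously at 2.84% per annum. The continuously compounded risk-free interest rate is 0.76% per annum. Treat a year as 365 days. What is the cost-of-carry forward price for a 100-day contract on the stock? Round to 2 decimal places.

F = S·e^((r − q)T) = 93.94 · e^((0.0076 − 0.0284) × 100/365)
= 93.94 · e^-0.005699 = 93.94 × 0.994317
F = CHF 93.41

CHF 93.41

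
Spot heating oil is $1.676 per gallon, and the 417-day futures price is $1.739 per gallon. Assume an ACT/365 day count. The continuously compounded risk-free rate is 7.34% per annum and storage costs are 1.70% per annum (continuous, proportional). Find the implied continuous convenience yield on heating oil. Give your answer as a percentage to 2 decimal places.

F = S·e^((r+u−y)T) ⇒ (r+u−y) = ln(F/S)/T
ln(1.739/1.676) = 0.036900; /T ⇒ 0.032299
y = r + u − ln(F/S)/T = 0.0734 + 0.0170 − 0.032299 = 0.058101
y = 5.81%

5.81%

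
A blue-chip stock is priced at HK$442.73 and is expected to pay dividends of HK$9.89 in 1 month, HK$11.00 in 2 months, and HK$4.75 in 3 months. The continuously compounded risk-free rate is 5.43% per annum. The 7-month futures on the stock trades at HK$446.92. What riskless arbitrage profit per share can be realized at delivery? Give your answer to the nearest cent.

HK$16.19 per share

PV(dividends) I = 9.89·e^(−0.0543·1/12) + 11.00·e^(−0.0543·2/12) + 4.75·e^(−0.0543·3/12) = 25.4322
Fair futures F* = (S − I)·e^(rT) = (442.73 − 25.4322)·e^0.031675 = 417.2978 × 1.032182 = 430.7273
Market HK$446.92 > fair 430.7273: forward overpriced → cash-and-carry (borrow at r, buy the stock and collect the dividends, short the forward).
Profit at T = |F_mkt − F*| = |446.92 − 430.7273| = HK$16.19 per share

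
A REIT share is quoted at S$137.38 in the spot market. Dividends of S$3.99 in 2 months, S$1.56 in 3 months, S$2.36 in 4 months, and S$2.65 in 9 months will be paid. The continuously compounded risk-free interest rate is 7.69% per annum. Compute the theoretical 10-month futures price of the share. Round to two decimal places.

PV(dividends) I = 3.99·e^(−0.0769·2/12) + 1.56·e^(−0.0769·3/12) + 2.36·e^(−0.0769·4/12) + 2.65·e^(−0.0769·9/12)
I = 3.9392 + 1.5303 + 2.3003 + 2.5015 = 10.2713
F = (S − I)·e^(rT) = (137.38 − 10.2713) · e^(0.0769·10/12)
= 127.1087 · e^0.064083 = 127.1087 × 1.066181 = S$135.52

S$135.52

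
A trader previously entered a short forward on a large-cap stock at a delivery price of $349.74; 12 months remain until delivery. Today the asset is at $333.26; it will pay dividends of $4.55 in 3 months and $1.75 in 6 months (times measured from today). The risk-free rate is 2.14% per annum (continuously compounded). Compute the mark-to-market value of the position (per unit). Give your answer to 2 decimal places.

$15.33

PV(remaining dividends) I = 4.55·e^(−0.0214·3/12) + 1.75·e^(−0.0214·6/12) = 6.2571
Current forward F = (S − I)·e^(rT) = (333.26 − 6.2571)·e^(0.0214·12/12) = 327.0029 × 1.021631 = 334.0763
Value (long) = (F − K)·e^(−rT) = (334.0763 − 349.74) × 0.978827 = -15.3321
Short position value = −(long value) = $15.33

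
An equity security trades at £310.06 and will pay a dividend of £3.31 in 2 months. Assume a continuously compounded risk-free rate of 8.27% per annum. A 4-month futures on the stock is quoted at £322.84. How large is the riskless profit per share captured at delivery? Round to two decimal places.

£7.47 per share

PV(dividends) I = 3.31·e^(−0.0827·2/12) = 3.2647
Fair futures F* = (S − I)·e^(rT) = (310.06 − 3.2647)·e^0.027567 = 306.7953 × 1.027950 = 315.3702
Market £322.84 > fair 315.3702: forward overpriced → cash-and-carry (borrow at r, buy the stock and collect the dividends, short the forward).
Profit at T = |F_mkt − F*| = |322.84 − 315.3702| = £7.47 per share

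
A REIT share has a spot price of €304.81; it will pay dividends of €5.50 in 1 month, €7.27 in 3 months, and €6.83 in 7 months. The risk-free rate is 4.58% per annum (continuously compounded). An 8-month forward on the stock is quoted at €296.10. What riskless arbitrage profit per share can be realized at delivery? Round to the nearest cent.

€1.75 per share

PV(dividends) I = 5.50·e^(−0.0458·1/12) + 7.27·e^(−0.0458·3/12) + 6.83·e^(−0.0458·7/12) = 19.3162
Fair forward F* = (S − I)·e^(rT) = (304.81 − 19.3162)·e^0.030533 = 285.4938 × 1.031004 = 294.3452
Market €296.10 > fair 294.3452: forward overpriced → cash-and-carry (borrow at r, buy the stock and collect the dividends, short the forward).
Profit at T = |F_mkt − F*| = |296.10 − 294.3452| = €1.75 per share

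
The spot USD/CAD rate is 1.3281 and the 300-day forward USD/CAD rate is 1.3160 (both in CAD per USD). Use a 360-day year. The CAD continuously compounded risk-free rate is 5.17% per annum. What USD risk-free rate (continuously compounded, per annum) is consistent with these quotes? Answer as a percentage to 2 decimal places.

F = S·e^((r_CAD − r_USD)T) ⇒ r_USD = r_CAD − ln(F/S)/T
ln(1.3160/1.3281) = -0.009153; /(300/360) = -0.010984
r_USD = 0.0517 + 0.010984 = 0.062684
r_USD = 6.27%

6.27%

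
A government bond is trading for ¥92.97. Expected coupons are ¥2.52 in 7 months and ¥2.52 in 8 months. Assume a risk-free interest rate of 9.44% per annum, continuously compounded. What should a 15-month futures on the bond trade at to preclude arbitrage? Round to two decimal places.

PV(coupons) I = 2.52·e^(−0.0944·7/12) + 2.52·e^(−0.0944·8/12)
I = 2.3850 + 2.3663 = 4.7513
F = (S − I)·e^(rT) = (92.97 − 4.7513) · e^(0.0944·15/12)
= 88.2187 · e^0.118000 = 88.2187 × 1.125244 = ¥99.27

¥99.27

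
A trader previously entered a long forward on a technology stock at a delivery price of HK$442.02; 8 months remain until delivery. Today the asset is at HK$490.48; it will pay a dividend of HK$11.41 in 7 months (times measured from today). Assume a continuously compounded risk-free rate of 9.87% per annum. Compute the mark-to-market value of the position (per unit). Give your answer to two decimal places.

PV(remaining dividends) I = 11.41·e^(−0.0987·7/12) = 10.7716
Current forward F = (S − I)·e^(rT) = (490.48 − 10.7716)·e^(0.0987·8/12) = 479.7084 × 1.068013 = 512.3348
Value (long) = (F − K)·e^(−rT) = (512.3348 − 442.02) × 0.936318 = 65.8370
Value = HK$65.84

HK$65.84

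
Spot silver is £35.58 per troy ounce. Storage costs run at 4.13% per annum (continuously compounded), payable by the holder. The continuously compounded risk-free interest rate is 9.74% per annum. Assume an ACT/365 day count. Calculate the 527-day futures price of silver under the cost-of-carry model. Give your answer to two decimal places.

£43.47 per troy ounce

Net carry = r + u − y = 0.0974 + 0.0413 − 0.0000 = 0.1387
F = S·e^((r+u−y)T) = 35.58 · e^(0.1387 × 527/365) = 35.58 · e^0.200260
= 35.58 × 1.221720 = £43.47 per troy ounce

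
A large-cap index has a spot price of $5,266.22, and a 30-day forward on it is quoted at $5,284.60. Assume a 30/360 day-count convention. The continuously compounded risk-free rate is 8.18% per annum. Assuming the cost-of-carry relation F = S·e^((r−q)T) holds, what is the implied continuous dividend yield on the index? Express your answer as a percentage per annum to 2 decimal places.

4.00%

From F = S·e^((r−q)T): (r − q) = ln(F/S)/T
ln(5284.60/5266.22) = ln(1.003490) = 0.003484
(r − q) = 0.003484 / (30/360) = 0.041808
q = r − ln(F/S)/T = 0.0818 − 0.041808 = 0.039992
q = 4.00%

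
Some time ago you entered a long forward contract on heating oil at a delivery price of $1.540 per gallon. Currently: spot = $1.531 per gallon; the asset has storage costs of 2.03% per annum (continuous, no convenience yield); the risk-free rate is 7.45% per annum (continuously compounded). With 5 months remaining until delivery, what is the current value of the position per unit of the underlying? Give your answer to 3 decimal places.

Current fair forward for the remaining 5 months: F = S·e^((r + u)·T), (r + u) = 0.0745 + 0.0203 = 0.0948
F = 1.531 · e^(0.0948 × 5/12) = 1.531 × 1.040290 = 1.5927
Value of long forward = (F − K)·e^(−rT) = (1.5927 − 1.540) · e^(−0.0745·5/12)
= 0.0527 × 0.969435 = 0.051

$0.051 per gallon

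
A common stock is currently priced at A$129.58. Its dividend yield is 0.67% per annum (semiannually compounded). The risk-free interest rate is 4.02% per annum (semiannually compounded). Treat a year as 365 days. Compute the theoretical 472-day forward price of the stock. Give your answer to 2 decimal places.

F = S · (1+r/2)^(2T) / (1+q/2)^(2T)
= 129.58 × 1.052817 / 1.008687 = 129.58 × 1.043750
F = A$135.25

A$135.25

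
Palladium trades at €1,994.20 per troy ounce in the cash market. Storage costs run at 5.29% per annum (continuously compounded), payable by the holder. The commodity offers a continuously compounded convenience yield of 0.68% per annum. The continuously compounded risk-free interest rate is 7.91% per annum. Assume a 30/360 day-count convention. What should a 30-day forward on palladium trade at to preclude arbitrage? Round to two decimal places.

€2,015.12 per troy ounce

Net carry = r + u − y = 0.0791 + 0.0529 − 0.0068 = 0.1252
F = S·e^((r+u−y)T) = 1994.20 · e^(0.1252 × 30/360) = 1994.20 · e^0.01043333
= 1994.20 × 1.01048795 = €2,015.12 per troy ounce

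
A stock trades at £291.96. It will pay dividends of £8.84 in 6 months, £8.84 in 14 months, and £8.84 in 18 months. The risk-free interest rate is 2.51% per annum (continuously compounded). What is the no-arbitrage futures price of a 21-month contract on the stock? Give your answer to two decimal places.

£278.08

PV(dividends) I = 8.84·e^(−0.0251·6/12) + 8.84·e^(−0.0251·14/12) + 8.84·e^(−0.0251·18/12)
I = 8.7298 + 8.5849 + 8.5134 = 25.8281
F = (S − I)·e^(rT) = (291.96 − 25.8281) · e^(0.0251·21/12)
= 266.1319 · e^0.043925 = 266.1319 × 1.044904 = £278.08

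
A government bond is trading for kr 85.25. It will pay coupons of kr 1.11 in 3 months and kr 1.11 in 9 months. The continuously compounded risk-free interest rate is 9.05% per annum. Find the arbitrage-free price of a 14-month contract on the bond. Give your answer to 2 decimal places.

kr 92.38

PV(coupons) I = 1.11·e^(−0.0905·3/12) + 1.11·e^(−0.0905·9/12)
I = 1.0852 + 1.0372 = 2.1224
F = (S − I)·e^(rT) = (85.25 − 2.1224) · e^(0.0905·14/12)
= 83.1276 · e^0.105583 = 83.1276 × 1.111358 = kr 92.38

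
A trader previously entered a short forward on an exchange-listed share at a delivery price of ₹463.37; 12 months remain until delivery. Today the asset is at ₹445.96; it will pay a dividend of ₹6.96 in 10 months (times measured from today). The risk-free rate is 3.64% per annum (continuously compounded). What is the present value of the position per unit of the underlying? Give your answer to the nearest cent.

₹7.60

PV(remaining dividends) I = 6.96·e^(−0.0364·10/12) = 6.7520
Current forward F = (S − I)·e^(rT) = (445.96 − 6.7520)·e^(0.0364·12/12) = 439.2080 × 1.037071 = 455.4899
Value (long) = (F − K)·e^(−rT) = (455.4899 − 463.37) × 0.964255 = -7.5984
Short position value = −(long value) = ₹7.60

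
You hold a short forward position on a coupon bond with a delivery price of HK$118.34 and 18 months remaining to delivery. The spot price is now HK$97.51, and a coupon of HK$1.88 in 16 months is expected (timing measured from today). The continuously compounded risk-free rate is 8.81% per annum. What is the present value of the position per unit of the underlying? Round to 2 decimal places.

HK$7.85

PV(remaining coupons) I = 1.88·e^(−0.0881·16/12) = 1.6716
Current forward F = (S − I)·e^(rT) = (97.51 − 1.6716)·e^(0.0881·18/12) = 95.8384 × 1.141279 = 109.3784
Value (long) = (F − K)·e^(−rT) = (109.3784 − 118.34) × 0.876210 = -7.8522
Short position value = −(long value) = HK$7.85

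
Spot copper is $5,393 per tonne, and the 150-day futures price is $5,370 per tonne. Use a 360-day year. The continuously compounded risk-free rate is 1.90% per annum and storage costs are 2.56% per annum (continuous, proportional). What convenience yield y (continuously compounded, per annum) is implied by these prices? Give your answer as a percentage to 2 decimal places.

F = S·e^((r+u−y)T) ⇒ (r+u−y) = ln(F/S)/T
ln(5370/5393) = -0.004274; /T ⇒ -0.010258
y = r + u − ln(F/S)/T = 0.0190 + 0.0256 + 0.010258 = 0.054858
y = 5.49%

5.49%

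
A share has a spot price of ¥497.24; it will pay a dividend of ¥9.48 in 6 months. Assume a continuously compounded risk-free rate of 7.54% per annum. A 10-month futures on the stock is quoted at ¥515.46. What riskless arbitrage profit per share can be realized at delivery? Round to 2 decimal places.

PV(dividends) I = 9.48·e^(−0.0754·6/12) = 9.1293
Fair futures F* = (S − I)·e^(rT) = (497.24 − 9.1293)·e^0.062833 = 488.1107 × 1.064849 = 519.7642
Market ¥515.46 < fair 519.7642: forward underpriced → reverse cash-and-carry (short the stock, invest proceeds at r, pay the dividends, go long the forward).
Profit at T = |F_mkt − F*| = |515.46 − 519.7642| = ¥4.30 per share

¥4.30 per share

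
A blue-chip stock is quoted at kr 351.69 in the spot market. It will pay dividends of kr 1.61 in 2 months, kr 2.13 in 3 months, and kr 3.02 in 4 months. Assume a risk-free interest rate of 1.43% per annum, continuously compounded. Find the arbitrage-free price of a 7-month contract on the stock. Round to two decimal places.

PV(dividends) I = 1.61·e^(−0.0143·2/12) + 2.13·e^(−0.0143·3/12) + 3.02·e^(−0.0143·4/12)
I = 1.6062 + 2.1224 + 3.0056 = 6.7342
F = (S − I)·e^(rT) = (351.69 − 6.7342) · e^(0.0143·7/12)
= 344.9558 · e^0.008342 = 344.9558 × 1.008377 = kr 347.85

kr 347.85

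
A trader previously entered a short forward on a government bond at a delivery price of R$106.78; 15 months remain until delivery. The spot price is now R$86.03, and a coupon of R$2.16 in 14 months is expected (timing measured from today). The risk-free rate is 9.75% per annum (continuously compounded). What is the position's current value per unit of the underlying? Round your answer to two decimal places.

R$10.43

PV(remaining coupons) I = 2.16·e^(−0.0975·14/12) = 1.9278
Current forward F = (S − I)·e^(rT) = (86.03 − 1.9278)·e^(0.0975·15/12) = 84.1022 × 1.129613 = 95.0029
Value (long) = (F − K)·e^(−rT) = (95.0029 − 106.78) × 0.885259 = -10.4258
Short position value = −(long value) = R$10.43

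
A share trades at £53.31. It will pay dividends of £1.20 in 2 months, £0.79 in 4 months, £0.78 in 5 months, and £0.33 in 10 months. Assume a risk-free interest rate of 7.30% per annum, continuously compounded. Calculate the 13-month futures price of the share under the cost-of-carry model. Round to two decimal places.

£54.42

PV(dividends) I = 1.20·e^(−0.0730·2/12) + 0.79·e^(−0.0730·4/12) + 0.78·e^(−0.0730·5/12) + 0.33·e^(−0.0730·10/12)
I = 1.1855 + 0.7710 + 0.7566 + 0.3105 = 3.0236
F = (S − I)·e^(rT) = (53.31 − 3.0236) · e^(0.0730·13/12)
= 50.2864 · e^0.079083 = 50.2864 × 1.082294 = £54.42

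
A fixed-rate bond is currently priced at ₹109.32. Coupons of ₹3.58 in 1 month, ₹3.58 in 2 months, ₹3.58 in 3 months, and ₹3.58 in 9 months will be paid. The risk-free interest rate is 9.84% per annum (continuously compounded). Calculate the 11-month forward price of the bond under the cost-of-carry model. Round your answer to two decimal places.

PV(coupons) I = 3.58·e^(−0.0984·1/12) + 3.58·e^(−0.0984·2/12) + 3.58·e^(−0.0984·3/12) + 3.58·e^(−0.0984·9/12)
I = 3.5508 + 3.5218 + 3.4930 + 3.3253 = 13.8909
F = (S − I)·e^(rT) = (109.32 − 13.8909) · e^(0.0984·11/12)
= 95.4291 · e^0.090200 = 95.4291 × 1.094393 = ₹104.44

₹104.44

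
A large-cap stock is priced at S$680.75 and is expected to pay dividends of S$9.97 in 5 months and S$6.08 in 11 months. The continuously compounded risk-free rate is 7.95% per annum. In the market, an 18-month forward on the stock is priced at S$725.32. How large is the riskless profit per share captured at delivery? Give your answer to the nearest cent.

PV(dividends) I = 9.97·e^(−0.0795·5/12) + 6.08·e^(−0.0795·11/12) = 15.2978
Fair forward F* = (S − I)·e^(rT) = (680.75 − 15.2978)·e^0.119250 = 665.4522 × 1.126652 = 749.7331
Market S$725.32 < fair 749.7331: forward underpriced → reverse cash-and-carry (short the stock, invest proceeds at r, pay the dividends, go long the forward).
Profit at T = |F_mkt − F*| = |725.32 − 749.7331| = S$24.41 per share

S$24.41 per share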